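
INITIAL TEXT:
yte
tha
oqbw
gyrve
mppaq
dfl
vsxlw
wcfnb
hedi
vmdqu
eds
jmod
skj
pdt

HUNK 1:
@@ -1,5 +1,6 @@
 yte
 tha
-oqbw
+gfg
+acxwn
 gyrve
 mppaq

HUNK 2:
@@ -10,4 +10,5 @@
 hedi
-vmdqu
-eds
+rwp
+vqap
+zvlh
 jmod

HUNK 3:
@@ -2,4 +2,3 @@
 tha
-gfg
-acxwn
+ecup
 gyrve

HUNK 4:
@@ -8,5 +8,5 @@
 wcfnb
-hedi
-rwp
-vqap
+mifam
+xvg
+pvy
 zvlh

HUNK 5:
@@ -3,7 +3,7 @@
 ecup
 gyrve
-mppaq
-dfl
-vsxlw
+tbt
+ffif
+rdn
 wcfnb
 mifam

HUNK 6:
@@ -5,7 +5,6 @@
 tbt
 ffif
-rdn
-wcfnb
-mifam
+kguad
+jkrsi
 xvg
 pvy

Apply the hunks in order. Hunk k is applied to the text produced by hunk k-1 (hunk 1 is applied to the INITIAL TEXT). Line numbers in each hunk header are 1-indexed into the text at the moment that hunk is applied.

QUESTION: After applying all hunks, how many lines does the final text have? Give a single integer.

Hunk 1: at line 1 remove [oqbw] add [gfg,acxwn] -> 15 lines: yte tha gfg acxwn gyrve mppaq dfl vsxlw wcfnb hedi vmdqu eds jmod skj pdt
Hunk 2: at line 10 remove [vmdqu,eds] add [rwp,vqap,zvlh] -> 16 lines: yte tha gfg acxwn gyrve mppaq dfl vsxlw wcfnb hedi rwp vqap zvlh jmod skj pdt
Hunk 3: at line 2 remove [gfg,acxwn] add [ecup] -> 15 lines: yte tha ecup gyrve mppaq dfl vsxlw wcfnb hedi rwp vqap zvlh jmod skj pdt
Hunk 4: at line 8 remove [hedi,rwp,vqap] add [mifam,xvg,pvy] -> 15 lines: yte tha ecup gyrve mppaq dfl vsxlw wcfnb mifam xvg pvy zvlh jmod skj pdt
Hunk 5: at line 3 remove [mppaq,dfl,vsxlw] add [tbt,ffif,rdn] -> 15 lines: yte tha ecup gyrve tbt ffif rdn wcfnb mifam xvg pvy zvlh jmod skj pdt
Hunk 6: at line 5 remove [rdn,wcfnb,mifam] add [kguad,jkrsi] -> 14 lines: yte tha ecup gyrve tbt ffif kguad jkrsi xvg pvy zvlh jmod skj pdt
Final line count: 14

Answer: 14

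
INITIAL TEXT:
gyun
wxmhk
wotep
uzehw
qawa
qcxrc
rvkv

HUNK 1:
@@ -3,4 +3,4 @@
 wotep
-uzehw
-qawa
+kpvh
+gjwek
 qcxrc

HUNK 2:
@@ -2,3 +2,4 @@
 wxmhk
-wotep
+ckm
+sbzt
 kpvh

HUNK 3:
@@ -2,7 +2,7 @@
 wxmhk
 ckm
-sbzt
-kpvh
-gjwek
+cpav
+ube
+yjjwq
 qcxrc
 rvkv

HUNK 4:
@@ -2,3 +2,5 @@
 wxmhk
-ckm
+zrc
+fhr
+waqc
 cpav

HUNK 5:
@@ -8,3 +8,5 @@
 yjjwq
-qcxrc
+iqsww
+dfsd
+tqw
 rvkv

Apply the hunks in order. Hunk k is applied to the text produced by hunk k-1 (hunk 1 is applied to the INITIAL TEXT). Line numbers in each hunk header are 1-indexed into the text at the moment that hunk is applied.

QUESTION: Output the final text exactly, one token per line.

Hunk 1: at line 3 remove [uzehw,qawa] add [kpvh,gjwek] -> 7 lines: gyun wxmhk wotep kpvh gjwek qcxrc rvkv
Hunk 2: at line 2 remove [wotep] add [ckm,sbzt] -> 8 lines: gyun wxmhk ckm sbzt kpvh gjwek qcxrc rvkv
Hunk 3: at line 2 remove [sbzt,kpvh,gjwek] add [cpav,ube,yjjwq] -> 8 lines: gyun wxmhk ckm cpav ube yjjwq qcxrc rvkv
Hunk 4: at line 2 remove [ckm] add [zrc,fhr,waqc] -> 10 lines: gyun wxmhk zrc fhr waqc cpav ube yjjwq qcxrc rvkv
Hunk 5: at line 8 remove [qcxrc] add [iqsww,dfsd,tqw] -> 12 lines: gyun wxmhk zrc fhr waqc cpav ube yjjwq iqsww dfsd tqw rvkv

Answer: gyun
wxmhk
zrc
fhr
waqc
cpav
ube
yjjwq
iqsww
dfsd
tqw
rvkv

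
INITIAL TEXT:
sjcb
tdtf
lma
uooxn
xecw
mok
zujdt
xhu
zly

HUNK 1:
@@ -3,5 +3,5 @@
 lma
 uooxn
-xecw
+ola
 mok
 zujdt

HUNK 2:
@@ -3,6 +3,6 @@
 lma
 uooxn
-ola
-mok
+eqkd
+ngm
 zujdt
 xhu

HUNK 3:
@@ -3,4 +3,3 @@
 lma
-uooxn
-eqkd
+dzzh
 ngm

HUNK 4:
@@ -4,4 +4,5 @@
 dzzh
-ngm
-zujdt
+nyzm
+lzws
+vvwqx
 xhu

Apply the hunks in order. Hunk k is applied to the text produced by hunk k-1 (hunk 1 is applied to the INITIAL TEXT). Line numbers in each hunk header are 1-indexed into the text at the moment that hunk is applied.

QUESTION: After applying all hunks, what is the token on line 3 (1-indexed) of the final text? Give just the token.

Hunk 1: at line 3 remove [xecw] add [ola] -> 9 lines: sjcb tdtf lma uooxn ola mok zujdt xhu zly
Hunk 2: at line 3 remove [ola,mok] add [eqkd,ngm] -> 9 lines: sjcb tdtf lma uooxn eqkd ngm zujdt xhu zly
Hunk 3: at line 3 remove [uooxn,eqkd] add [dzzh] -> 8 lines: sjcb tdtf lma dzzh ngm zujdt xhu zly
Hunk 4: at line 4 remove [ngm,zujdt] add [nyzm,lzws,vvwqx] -> 9 lines: sjcb tdtf lma dzzh nyzm lzws vvwqx xhu zly
Final line 3: lma

Answer: lma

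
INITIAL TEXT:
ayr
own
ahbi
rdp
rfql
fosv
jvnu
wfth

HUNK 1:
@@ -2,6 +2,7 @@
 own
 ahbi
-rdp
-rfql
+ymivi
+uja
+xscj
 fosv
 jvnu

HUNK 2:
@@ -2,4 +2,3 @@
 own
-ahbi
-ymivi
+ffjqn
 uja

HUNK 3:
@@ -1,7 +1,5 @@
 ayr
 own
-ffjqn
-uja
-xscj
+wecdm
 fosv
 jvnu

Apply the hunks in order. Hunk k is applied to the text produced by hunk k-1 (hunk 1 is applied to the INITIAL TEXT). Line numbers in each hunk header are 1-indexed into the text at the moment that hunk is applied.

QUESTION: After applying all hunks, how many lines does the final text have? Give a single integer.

Answer: 6

Derivation:
Hunk 1: at line 2 remove [rdp,rfql] add [ymivi,uja,xscj] -> 9 lines: ayr own ahbi ymivi uja xscj fosv jvnu wfth
Hunk 2: at line 2 remove [ahbi,ymivi] add [ffjqn] -> 8 lines: ayr own ffjqn uja xscj fosv jvnu wfth
Hunk 3: at line 1 remove [ffjqn,uja,xscj] add [wecdm] -> 6 lines: ayr own wecdm fosv jvnu wfth
Final line count: 6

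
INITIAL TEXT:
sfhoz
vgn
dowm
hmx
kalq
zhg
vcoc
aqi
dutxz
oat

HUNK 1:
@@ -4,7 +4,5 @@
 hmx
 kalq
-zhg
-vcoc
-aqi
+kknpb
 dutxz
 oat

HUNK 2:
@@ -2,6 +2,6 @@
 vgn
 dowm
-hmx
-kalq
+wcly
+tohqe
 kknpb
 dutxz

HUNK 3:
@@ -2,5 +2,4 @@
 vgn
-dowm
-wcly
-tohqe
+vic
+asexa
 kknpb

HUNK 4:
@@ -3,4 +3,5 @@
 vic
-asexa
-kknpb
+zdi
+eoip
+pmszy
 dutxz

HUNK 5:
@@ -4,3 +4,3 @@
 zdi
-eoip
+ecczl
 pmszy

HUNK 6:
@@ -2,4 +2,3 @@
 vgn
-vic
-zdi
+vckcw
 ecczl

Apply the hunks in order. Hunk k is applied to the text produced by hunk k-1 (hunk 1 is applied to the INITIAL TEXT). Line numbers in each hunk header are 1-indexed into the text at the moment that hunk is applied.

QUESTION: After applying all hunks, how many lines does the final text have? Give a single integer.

Answer: 7

Derivation:
Hunk 1: at line 4 remove [zhg,vcoc,aqi] add [kknpb] -> 8 lines: sfhoz vgn dowm hmx kalq kknpb dutxz oat
Hunk 2: at line 2 remove [hmx,kalq] add [wcly,tohqe] -> 8 lines: sfhoz vgn dowm wcly tohqe kknpb dutxz oat
Hunk 3: at line 2 remove [dowm,wcly,tohqe] add [vic,asexa] -> 7 lines: sfhoz vgn vic asexa kknpb dutxz oat
Hunk 4: at line 3 remove [asexa,kknpb] add [zdi,eoip,pmszy] -> 8 lines: sfhoz vgn vic zdi eoip pmszy dutxz oat
Hunk 5: at line 4 remove [eoip] add [ecczl] -> 8 lines: sfhoz vgn vic zdi ecczl pmszy dutxz oat
Hunk 6: at line 2 remove [vic,zdi] add [vckcw] -> 7 lines: sfhoz vgn vckcw ecczl pmszy dutxz oat
Final line count: 7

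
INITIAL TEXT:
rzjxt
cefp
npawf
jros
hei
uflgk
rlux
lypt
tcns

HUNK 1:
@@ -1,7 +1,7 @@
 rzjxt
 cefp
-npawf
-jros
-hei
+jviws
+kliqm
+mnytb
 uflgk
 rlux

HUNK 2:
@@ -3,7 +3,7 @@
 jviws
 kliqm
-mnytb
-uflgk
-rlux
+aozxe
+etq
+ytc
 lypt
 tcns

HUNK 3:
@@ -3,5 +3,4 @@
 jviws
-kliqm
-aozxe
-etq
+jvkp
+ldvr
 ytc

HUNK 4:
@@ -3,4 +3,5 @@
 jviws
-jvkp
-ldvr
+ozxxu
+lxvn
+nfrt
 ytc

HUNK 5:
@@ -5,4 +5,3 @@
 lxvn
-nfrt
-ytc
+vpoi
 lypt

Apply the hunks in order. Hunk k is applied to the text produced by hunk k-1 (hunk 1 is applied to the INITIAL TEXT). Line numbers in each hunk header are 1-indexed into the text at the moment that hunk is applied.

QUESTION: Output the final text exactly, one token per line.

Answer: rzjxt
cefp
jviws
ozxxu
lxvn
vpoi
lypt
tcns

Derivation:
Hunk 1: at line 1 remove [npawf,jros,hei] add [jviws,kliqm,mnytb] -> 9 lines: rzjxt cefp jviws kliqm mnytb uflgk rlux lypt tcns
Hunk 2: at line 3 remove [mnytb,uflgk,rlux] add [aozxe,etq,ytc] -> 9 lines: rzjxt cefp jviws kliqm aozxe etq ytc lypt tcns
Hunk 3: at line 3 remove [kliqm,aozxe,etq] add [jvkp,ldvr] -> 8 lines: rzjxt cefp jviws jvkp ldvr ytc lypt tcns
Hunk 4: at line 3 remove [jvkp,ldvr] add [ozxxu,lxvn,nfrt] -> 9 lines: rzjxt cefp jviws ozxxu lxvn nfrt ytc lypt tcns
Hunk 5: at line 5 remove [nfrt,ytc] add [vpoi] -> 8 lines: rzjxt cefp jviws ozxxu lxvn vpoi lypt tcns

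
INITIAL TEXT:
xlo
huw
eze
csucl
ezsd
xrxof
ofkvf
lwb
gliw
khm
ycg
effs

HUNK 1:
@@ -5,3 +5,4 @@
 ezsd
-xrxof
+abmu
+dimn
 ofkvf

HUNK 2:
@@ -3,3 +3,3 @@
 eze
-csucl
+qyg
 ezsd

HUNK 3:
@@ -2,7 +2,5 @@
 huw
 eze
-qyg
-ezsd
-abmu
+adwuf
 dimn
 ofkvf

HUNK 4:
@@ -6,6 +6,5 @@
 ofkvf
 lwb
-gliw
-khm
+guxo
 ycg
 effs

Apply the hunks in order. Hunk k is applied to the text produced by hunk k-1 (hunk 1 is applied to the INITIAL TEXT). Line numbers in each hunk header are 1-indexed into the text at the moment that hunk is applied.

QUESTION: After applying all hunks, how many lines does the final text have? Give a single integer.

Answer: 10

Derivation:
Hunk 1: at line 5 remove [xrxof] add [abmu,dimn] -> 13 lines: xlo huw eze csucl ezsd abmu dimn ofkvf lwb gliw khm ycg effs
Hunk 2: at line 3 remove [csucl] add [qyg] -> 13 lines: xlo huw eze qyg ezsd abmu dimn ofkvf lwb gliw khm ycg effs
Hunk 3: at line 2 remove [qyg,ezsd,abmu] add [adwuf] -> 11 lines: xlo huw eze adwuf dimn ofkvf lwb gliw khm ycg effs
Hunk 4: at line 6 remove [gliw,khm] add [guxo] -> 10 lines: xlo huw eze adwuf dimn ofkvf lwb guxo ycg effs
Final line count: 10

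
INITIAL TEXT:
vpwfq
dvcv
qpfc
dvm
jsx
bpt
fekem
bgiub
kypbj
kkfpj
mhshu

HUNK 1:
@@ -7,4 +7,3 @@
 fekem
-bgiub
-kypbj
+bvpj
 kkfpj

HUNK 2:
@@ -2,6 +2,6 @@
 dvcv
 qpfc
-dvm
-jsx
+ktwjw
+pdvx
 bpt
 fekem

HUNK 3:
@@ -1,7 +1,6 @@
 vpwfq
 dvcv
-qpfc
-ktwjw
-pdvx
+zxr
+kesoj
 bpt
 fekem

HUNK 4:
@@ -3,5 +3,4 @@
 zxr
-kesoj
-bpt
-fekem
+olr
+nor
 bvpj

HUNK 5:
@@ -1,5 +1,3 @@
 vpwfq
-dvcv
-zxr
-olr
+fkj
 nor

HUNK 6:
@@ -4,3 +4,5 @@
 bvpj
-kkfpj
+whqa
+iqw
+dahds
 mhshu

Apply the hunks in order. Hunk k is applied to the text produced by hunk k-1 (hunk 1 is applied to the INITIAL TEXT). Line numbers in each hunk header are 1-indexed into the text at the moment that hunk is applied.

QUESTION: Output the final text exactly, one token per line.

Answer: vpwfq
fkj
nor
bvpj
whqa
iqw
dahds
mhshu

Derivation:
Hunk 1: at line 7 remove [bgiub,kypbj] add [bvpj] -> 10 lines: vpwfq dvcv qpfc dvm jsx bpt fekem bvpj kkfpj mhshu
Hunk 2: at line 2 remove [dvm,jsx] add [ktwjw,pdvx] -> 10 lines: vpwfq dvcv qpfc ktwjw pdvx bpt fekem bvpj kkfpj mhshu
Hunk 3: at line 1 remove [qpfc,ktwjw,pdvx] add [zxr,kesoj] -> 9 lines: vpwfq dvcv zxr kesoj bpt fekem bvpj kkfpj mhshu
Hunk 4: at line 3 remove [kesoj,bpt,fekem] add [olr,nor] -> 8 lines: vpwfq dvcv zxr olr nor bvpj kkfpj mhshu
Hunk 5: at line 1 remove [dvcv,zxr,olr] add [fkj] -> 6 lines: vpwfq fkj nor bvpj kkfpj mhshu
Hunk 6: at line 4 remove [kkfpj] add [whqa,iqw,dahds] -> 8 lines: vpwfq fkj nor bvpj whqa iqw dahds mhshu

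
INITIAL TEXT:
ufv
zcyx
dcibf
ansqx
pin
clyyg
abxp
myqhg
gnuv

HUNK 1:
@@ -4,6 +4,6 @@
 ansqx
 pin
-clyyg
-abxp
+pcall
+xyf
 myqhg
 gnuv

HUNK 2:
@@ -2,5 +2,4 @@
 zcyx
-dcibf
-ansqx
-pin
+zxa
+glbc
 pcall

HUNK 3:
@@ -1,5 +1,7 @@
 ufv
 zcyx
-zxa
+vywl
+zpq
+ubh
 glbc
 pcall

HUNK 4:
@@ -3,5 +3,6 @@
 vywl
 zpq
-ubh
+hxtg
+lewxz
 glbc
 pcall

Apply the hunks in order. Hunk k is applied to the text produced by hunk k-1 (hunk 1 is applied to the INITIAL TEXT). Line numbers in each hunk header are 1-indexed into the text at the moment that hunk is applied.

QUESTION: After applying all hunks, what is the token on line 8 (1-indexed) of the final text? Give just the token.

Answer: pcall

Derivation:
Hunk 1: at line 4 remove [clyyg,abxp] add [pcall,xyf] -> 9 lines: ufv zcyx dcibf ansqx pin pcall xyf myqhg gnuv
Hunk 2: at line 2 remove [dcibf,ansqx,pin] add [zxa,glbc] -> 8 lines: ufv zcyx zxa glbc pcall xyf myqhg gnuv
Hunk 3: at line 1 remove [zxa] add [vywl,zpq,ubh] -> 10 lines: ufv zcyx vywl zpq ubh glbc pcall xyf myqhg gnuv
Hunk 4: at line 3 remove [ubh] add [hxtg,lewxz] -> 11 lines: ufv zcyx vywl zpq hxtg lewxz glbc pcall xyf myqhg gnuv
Final line 8: pcall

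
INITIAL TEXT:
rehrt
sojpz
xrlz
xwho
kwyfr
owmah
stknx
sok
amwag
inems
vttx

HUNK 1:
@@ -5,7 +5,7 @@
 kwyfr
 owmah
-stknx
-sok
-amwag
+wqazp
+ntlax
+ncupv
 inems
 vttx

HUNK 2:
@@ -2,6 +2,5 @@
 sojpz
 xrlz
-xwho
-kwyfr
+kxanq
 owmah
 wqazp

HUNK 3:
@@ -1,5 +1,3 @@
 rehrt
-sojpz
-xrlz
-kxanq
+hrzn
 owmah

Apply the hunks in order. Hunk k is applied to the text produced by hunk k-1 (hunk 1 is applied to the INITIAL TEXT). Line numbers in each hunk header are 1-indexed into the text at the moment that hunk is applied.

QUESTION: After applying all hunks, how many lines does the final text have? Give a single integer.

Answer: 8

Derivation:
Hunk 1: at line 5 remove [stknx,sok,amwag] add [wqazp,ntlax,ncupv] -> 11 lines: rehrt sojpz xrlz xwho kwyfr owmah wqazp ntlax ncupv inems vttx
Hunk 2: at line 2 remove [xwho,kwyfr] add [kxanq] -> 10 lines: rehrt sojpz xrlz kxanq owmah wqazp ntlax ncupv inems vttx
Hunk 3: at line 1 remove [sojpz,xrlz,kxanq] add [hrzn] -> 8 lines: rehrt hrzn owmah wqazp ntlax ncupv inems vttx
Final line count: 8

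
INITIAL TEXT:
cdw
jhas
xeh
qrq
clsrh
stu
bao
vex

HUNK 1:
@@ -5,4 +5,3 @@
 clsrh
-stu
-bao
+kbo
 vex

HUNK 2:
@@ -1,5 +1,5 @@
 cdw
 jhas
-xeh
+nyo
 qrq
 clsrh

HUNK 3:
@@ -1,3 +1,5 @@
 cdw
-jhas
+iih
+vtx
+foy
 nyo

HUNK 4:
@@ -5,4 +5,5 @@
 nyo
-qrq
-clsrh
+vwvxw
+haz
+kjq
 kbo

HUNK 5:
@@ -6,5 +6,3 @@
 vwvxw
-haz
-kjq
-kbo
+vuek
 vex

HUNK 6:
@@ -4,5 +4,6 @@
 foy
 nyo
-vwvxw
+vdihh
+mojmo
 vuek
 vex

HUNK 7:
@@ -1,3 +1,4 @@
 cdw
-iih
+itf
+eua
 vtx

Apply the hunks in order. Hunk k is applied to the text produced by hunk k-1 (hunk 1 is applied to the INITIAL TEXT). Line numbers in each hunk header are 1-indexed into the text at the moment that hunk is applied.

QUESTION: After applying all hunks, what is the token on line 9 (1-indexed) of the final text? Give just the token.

Hunk 1: at line 5 remove [stu,bao] add [kbo] -> 7 lines: cdw jhas xeh qrq clsrh kbo vex
Hunk 2: at line 1 remove [xeh] add [nyo] -> 7 lines: cdw jhas nyo qrq clsrh kbo vex
Hunk 3: at line 1 remove [jhas] add [iih,vtx,foy] -> 9 lines: cdw iih vtx foy nyo qrq clsrh kbo vex
Hunk 4: at line 5 remove [qrq,clsrh] add [vwvxw,haz,kjq] -> 10 lines: cdw iih vtx foy nyo vwvxw haz kjq kbo vex
Hunk 5: at line 6 remove [haz,kjq,kbo] add [vuek] -> 8 lines: cdw iih vtx foy nyo vwvxw vuek vex
Hunk 6: at line 4 remove [vwvxw] add [vdihh,mojmo] -> 9 lines: cdw iih vtx foy nyo vdihh mojmo vuek vex
Hunk 7: at line 1 remove [iih] add [itf,eua] -> 10 lines: cdw itf eua vtx foy nyo vdihh mojmo vuek vex
Final line 9: vuek

Answer: vuek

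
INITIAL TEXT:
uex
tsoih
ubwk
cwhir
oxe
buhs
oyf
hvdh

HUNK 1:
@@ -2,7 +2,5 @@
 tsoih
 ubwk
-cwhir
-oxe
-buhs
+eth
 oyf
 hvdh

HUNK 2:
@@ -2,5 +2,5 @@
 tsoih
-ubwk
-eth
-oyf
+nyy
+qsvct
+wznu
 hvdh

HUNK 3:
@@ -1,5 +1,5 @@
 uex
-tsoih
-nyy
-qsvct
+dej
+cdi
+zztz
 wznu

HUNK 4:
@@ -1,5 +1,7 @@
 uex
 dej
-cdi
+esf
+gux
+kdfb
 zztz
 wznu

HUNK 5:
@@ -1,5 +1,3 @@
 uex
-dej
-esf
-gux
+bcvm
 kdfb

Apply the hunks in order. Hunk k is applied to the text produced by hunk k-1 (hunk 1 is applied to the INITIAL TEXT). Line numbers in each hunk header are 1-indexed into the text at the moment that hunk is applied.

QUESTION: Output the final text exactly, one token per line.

Hunk 1: at line 2 remove [cwhir,oxe,buhs] add [eth] -> 6 lines: uex tsoih ubwk eth oyf hvdh
Hunk 2: at line 2 remove [ubwk,eth,oyf] add [nyy,qsvct,wznu] -> 6 lines: uex tsoih nyy qsvct wznu hvdh
Hunk 3: at line 1 remove [tsoih,nyy,qsvct] add [dej,cdi,zztz] -> 6 lines: uex dej cdi zztz wznu hvdh
Hunk 4: at line 1 remove [cdi] add [esf,gux,kdfb] -> 8 lines: uex dej esf gux kdfb zztz wznu hvdh
Hunk 5: at line 1 remove [dej,esf,gux] add [bcvm] -> 6 lines: uex bcvm kdfb zztz wznu hvdh

Answer: uex
bcvm
kdfb
zztz
wznu
hvdh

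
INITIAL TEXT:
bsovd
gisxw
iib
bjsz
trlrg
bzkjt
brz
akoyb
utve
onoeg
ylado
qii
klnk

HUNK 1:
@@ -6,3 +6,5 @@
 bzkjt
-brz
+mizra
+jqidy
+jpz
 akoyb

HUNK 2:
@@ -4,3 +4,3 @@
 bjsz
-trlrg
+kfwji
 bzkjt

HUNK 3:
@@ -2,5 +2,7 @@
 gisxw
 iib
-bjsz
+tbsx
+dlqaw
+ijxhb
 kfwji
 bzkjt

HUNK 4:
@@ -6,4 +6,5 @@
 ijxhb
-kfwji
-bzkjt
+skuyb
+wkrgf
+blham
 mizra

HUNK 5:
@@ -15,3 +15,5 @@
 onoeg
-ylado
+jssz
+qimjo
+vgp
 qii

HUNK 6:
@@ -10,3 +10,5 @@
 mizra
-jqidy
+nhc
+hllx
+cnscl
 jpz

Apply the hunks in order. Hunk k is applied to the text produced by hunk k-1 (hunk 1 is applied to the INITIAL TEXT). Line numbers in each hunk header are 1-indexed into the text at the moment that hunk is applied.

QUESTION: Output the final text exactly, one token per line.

Hunk 1: at line 6 remove [brz] add [mizra,jqidy,jpz] -> 15 lines: bsovd gisxw iib bjsz trlrg bzkjt mizra jqidy jpz akoyb utve onoeg ylado qii klnk
Hunk 2: at line 4 remove [trlrg] add [kfwji] -> 15 lines: bsovd gisxw iib bjsz kfwji bzkjt mizra jqidy jpz akoyb utve onoeg ylado qii klnk
Hunk 3: at line 2 remove [bjsz] add [tbsx,dlqaw,ijxhb] -> 17 lines: bsovd gisxw iib tbsx dlqaw ijxhb kfwji bzkjt mizra jqidy jpz akoyb utve onoeg ylado qii klnk
Hunk 4: at line 6 remove [kfwji,bzkjt] add [skuyb,wkrgf,blham] -> 18 lines: bsovd gisxw iib tbsx dlqaw ijxhb skuyb wkrgf blham mizra jqidy jpz akoyb utve onoeg ylado qii klnk
Hunk 5: at line 15 remove [ylado] add [jssz,qimjo,vgp] -> 20 lines: bsovd gisxw iib tbsx dlqaw ijxhb skuyb wkrgf blham mizra jqidy jpz akoyb utve onoeg jssz qimjo vgp qii klnk
Hunk 6: at line 10 remove [jqidy] add [nhc,hllx,cnscl] -> 22 lines: bsovd gisxw iib tbsx dlqaw ijxhb skuyb wkrgf blham mizra nhc hllx cnscl jpz akoyb utve onoeg jssz qimjo vgp qii klnk

Answer: bsovd
gisxw
iib
tbsx
dlqaw
ijxhb
skuyb
wkrgf
blham
mizra
nhc
hllx
cnscl
jpz
akoyb
utve
onoeg
jssz
qimjo
vgp
qii
klnk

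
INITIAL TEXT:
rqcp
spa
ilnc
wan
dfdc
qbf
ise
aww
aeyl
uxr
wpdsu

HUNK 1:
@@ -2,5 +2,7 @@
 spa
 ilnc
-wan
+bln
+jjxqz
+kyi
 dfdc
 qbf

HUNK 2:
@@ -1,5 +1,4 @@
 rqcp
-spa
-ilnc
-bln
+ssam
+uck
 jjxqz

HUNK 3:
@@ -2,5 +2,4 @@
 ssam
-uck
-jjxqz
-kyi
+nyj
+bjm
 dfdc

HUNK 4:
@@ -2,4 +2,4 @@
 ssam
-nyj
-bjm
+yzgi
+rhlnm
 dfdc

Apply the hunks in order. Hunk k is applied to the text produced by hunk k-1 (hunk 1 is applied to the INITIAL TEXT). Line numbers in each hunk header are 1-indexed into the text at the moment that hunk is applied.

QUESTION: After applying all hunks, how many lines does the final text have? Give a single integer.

Answer: 11

Derivation:
Hunk 1: at line 2 remove [wan] add [bln,jjxqz,kyi] -> 13 lines: rqcp spa ilnc bln jjxqz kyi dfdc qbf ise aww aeyl uxr wpdsu
Hunk 2: at line 1 remove [spa,ilnc,bln] add [ssam,uck] -> 12 lines: rqcp ssam uck jjxqz kyi dfdc qbf ise aww aeyl uxr wpdsu
Hunk 3: at line 2 remove [uck,jjxqz,kyi] add [nyj,bjm] -> 11 lines: rqcp ssam nyj bjm dfdc qbf ise aww aeyl uxr wpdsu
Hunk 4: at line 2 remove [nyj,bjm] add [yzgi,rhlnm] -> 11 lines: rqcp ssam yzgi rhlnm dfdc qbf ise aww aeyl uxr wpdsu
Final line count: 11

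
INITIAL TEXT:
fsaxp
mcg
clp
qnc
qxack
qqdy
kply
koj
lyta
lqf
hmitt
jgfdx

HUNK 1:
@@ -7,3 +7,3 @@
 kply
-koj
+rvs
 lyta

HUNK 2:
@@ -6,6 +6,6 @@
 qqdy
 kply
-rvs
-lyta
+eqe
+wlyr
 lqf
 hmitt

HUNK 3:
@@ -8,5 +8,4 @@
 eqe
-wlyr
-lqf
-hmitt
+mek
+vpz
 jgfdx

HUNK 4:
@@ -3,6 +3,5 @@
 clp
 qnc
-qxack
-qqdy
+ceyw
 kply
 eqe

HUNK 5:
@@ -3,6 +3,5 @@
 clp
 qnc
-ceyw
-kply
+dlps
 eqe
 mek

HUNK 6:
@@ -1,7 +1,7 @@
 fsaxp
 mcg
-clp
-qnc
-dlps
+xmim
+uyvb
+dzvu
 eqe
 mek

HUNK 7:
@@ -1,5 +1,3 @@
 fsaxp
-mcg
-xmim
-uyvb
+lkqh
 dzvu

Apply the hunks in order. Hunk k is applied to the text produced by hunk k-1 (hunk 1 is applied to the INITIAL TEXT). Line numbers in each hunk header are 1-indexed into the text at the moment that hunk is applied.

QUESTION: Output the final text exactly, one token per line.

Hunk 1: at line 7 remove [koj] add [rvs] -> 12 lines: fsaxp mcg clp qnc qxack qqdy kply rvs lyta lqf hmitt jgfdx
Hunk 2: at line 6 remove [rvs,lyta] add [eqe,wlyr] -> 12 lines: fsaxp mcg clp qnc qxack qqdy kply eqe wlyr lqf hmitt jgfdx
Hunk 3: at line 8 remove [wlyr,lqf,hmitt] add [mek,vpz] -> 11 lines: fsaxp mcg clp qnc qxack qqdy kply eqe mek vpz jgfdx
Hunk 4: at line 3 remove [qxack,qqdy] add [ceyw] -> 10 lines: fsaxp mcg clp qnc ceyw kply eqe mek vpz jgfdx
Hunk 5: at line 3 remove [ceyw,kply] add [dlps] -> 9 lines: fsaxp mcg clp qnc dlps eqe mek vpz jgfdx
Hunk 6: at line 1 remove [clp,qnc,dlps] add [xmim,uyvb,dzvu] -> 9 lines: fsaxp mcg xmim uyvb dzvu eqe mek vpz jgfdx
Hunk 7: at line 1 remove [mcg,xmim,uyvb] add [lkqh] -> 7 lines: fsaxp lkqh dzvu eqe mek vpz jgfdx

Answer: fsaxp
lkqh
dzvu
eqe
mek
vpz
jgfdx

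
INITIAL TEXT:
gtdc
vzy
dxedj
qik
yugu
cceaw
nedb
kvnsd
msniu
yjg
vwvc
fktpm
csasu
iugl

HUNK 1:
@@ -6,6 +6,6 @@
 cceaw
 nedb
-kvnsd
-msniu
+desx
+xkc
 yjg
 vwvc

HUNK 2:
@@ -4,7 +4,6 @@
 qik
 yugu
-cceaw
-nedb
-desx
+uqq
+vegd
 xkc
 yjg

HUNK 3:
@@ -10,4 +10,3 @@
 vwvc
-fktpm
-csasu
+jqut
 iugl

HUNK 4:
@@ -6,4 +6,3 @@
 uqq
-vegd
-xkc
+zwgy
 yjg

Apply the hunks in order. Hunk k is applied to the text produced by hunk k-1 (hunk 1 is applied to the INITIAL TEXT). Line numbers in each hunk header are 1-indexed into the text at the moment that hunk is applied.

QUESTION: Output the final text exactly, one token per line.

Hunk 1: at line 6 remove [kvnsd,msniu] add [desx,xkc] -> 14 lines: gtdc vzy dxedj qik yugu cceaw nedb desx xkc yjg vwvc fktpm csasu iugl
Hunk 2: at line 4 remove [cceaw,nedb,desx] add [uqq,vegd] -> 13 lines: gtdc vzy dxedj qik yugu uqq vegd xkc yjg vwvc fktpm csasu iugl
Hunk 3: at line 10 remove [fktpm,csasu] add [jqut] -> 12 lines: gtdc vzy dxedj qik yugu uqq vegd xkc yjg vwvc jqut iugl
Hunk 4: at line 6 remove [vegd,xkc] add [zwgy] -> 11 lines: gtdc vzy dxedj qik yugu uqq zwgy yjg vwvc jqut iugl

Answer: gtdc
vzy
dxedj
qik
yugu
uqq
zwgy
yjg
vwvc
jqut
iugl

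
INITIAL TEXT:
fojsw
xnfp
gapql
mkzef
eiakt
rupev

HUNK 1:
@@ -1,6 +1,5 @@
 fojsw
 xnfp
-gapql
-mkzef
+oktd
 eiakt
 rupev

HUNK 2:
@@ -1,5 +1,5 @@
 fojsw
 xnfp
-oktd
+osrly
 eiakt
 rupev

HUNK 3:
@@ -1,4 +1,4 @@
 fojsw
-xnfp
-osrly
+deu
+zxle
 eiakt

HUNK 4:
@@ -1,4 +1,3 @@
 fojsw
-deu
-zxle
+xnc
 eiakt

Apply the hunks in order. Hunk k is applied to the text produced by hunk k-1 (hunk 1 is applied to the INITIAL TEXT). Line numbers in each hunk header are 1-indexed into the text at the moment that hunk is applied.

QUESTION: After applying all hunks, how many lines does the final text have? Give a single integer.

Hunk 1: at line 1 remove [gapql,mkzef] add [oktd] -> 5 lines: fojsw xnfp oktd eiakt rupev
Hunk 2: at line 1 remove [oktd] add [osrly] -> 5 lines: fojsw xnfp osrly eiakt rupev
Hunk 3: at line 1 remove [xnfp,osrly] add [deu,zxle] -> 5 lines: fojsw deu zxle eiakt rupev
Hunk 4: at line 1 remove [deu,zxle] add [xnc] -> 4 lines: fojsw xnc eiakt rupev
Final line count: 4

Answer: 4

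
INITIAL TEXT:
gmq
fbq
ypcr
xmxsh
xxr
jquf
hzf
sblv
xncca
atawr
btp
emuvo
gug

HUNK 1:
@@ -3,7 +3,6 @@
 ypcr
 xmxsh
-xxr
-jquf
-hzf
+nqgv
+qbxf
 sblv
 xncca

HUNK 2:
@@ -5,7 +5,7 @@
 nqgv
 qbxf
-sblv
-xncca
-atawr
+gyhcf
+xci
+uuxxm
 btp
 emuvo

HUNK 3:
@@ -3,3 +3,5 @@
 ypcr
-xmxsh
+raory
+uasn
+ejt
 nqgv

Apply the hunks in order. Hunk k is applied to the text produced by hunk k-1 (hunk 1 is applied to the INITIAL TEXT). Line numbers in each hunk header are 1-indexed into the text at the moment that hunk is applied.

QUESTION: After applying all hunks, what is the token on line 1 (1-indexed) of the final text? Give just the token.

Answer: gmq

Derivation:
Hunk 1: at line 3 remove [xxr,jquf,hzf] add [nqgv,qbxf] -> 12 lines: gmq fbq ypcr xmxsh nqgv qbxf sblv xncca atawr btp emuvo gug
Hunk 2: at line 5 remove [sblv,xncca,atawr] add [gyhcf,xci,uuxxm] -> 12 lines: gmq fbq ypcr xmxsh nqgv qbxf gyhcf xci uuxxm btp emuvo gug
Hunk 3: at line 3 remove [xmxsh] add [raory,uasn,ejt] -> 14 lines: gmq fbq ypcr raory uasn ejt nqgv qbxf gyhcf xci uuxxm btp emuvo gug
Final line 1: gmq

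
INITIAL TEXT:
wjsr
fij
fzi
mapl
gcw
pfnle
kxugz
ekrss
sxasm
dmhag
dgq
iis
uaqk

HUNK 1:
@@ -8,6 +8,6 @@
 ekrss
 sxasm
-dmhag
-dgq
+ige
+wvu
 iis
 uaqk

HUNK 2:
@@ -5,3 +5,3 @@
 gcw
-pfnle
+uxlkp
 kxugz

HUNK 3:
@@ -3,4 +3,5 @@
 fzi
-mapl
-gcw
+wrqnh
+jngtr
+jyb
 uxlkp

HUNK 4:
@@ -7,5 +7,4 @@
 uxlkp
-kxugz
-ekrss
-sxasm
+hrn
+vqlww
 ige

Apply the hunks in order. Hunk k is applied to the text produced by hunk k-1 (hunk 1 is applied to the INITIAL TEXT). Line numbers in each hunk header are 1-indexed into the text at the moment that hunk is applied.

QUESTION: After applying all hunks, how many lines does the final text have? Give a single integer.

Hunk 1: at line 8 remove [dmhag,dgq] add [ige,wvu] -> 13 lines: wjsr fij fzi mapl gcw pfnle kxugz ekrss sxasm ige wvu iis uaqk
Hunk 2: at line 5 remove [pfnle] add [uxlkp] -> 13 lines: wjsr fij fzi mapl gcw uxlkp kxugz ekrss sxasm ige wvu iis uaqk
Hunk 3: at line 3 remove [mapl,gcw] add [wrqnh,jngtr,jyb] -> 14 lines: wjsr fij fzi wrqnh jngtr jyb uxlkp kxugz ekrss sxasm ige wvu iis uaqk
Hunk 4: at line 7 remove [kxugz,ekrss,sxasm] add [hrn,vqlww] -> 13 lines: wjsr fij fzi wrqnh jngtr jyb uxlkp hrn vqlww ige wvu iis uaqk
Final line count: 13

Answer: 13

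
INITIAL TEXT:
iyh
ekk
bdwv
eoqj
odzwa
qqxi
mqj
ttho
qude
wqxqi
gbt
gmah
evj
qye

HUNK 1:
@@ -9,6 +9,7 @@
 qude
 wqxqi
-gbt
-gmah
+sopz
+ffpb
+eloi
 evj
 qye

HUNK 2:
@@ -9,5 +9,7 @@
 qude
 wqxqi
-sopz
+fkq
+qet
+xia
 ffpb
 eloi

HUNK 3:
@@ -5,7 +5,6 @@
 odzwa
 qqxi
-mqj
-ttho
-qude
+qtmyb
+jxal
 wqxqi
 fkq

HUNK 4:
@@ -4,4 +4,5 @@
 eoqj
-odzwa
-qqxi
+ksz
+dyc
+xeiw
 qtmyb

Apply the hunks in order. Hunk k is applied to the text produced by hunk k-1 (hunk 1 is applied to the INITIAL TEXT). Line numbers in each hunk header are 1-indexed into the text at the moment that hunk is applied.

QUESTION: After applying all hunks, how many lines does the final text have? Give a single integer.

Hunk 1: at line 9 remove [gbt,gmah] add [sopz,ffpb,eloi] -> 15 lines: iyh ekk bdwv eoqj odzwa qqxi mqj ttho qude wqxqi sopz ffpb eloi evj qye
Hunk 2: at line 9 remove [sopz] add [fkq,qet,xia] -> 17 lines: iyh ekk bdwv eoqj odzwa qqxi mqj ttho qude wqxqi fkq qet xia ffpb eloi evj qye
Hunk 3: at line 5 remove [mqj,ttho,qude] add [qtmyb,jxal] -> 16 lines: iyh ekk bdwv eoqj odzwa qqxi qtmyb jxal wqxqi fkq qet xia ffpb eloi evj qye
Hunk 4: at line 4 remove [odzwa,qqxi] add [ksz,dyc,xeiw] -> 17 lines: iyh ekk bdwv eoqj ksz dyc xeiw qtmyb jxal wqxqi fkq qet xia ffpb eloi evj qye
Final line count: 17

Answer: 17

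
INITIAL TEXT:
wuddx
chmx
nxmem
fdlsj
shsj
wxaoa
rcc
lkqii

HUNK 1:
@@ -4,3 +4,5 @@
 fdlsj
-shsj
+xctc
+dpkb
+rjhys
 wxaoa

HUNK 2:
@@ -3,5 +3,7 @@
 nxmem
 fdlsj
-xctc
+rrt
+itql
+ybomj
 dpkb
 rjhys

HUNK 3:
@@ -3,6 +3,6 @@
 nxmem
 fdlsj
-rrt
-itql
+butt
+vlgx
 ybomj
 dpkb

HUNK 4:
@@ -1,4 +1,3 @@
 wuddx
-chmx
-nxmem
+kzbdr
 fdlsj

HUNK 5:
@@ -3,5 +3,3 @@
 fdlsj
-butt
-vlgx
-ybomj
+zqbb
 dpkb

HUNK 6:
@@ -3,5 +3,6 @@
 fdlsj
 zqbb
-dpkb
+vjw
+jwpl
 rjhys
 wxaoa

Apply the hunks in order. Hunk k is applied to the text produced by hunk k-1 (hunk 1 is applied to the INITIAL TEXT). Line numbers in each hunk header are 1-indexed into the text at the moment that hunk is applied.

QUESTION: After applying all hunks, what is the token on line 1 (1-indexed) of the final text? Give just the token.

Hunk 1: at line 4 remove [shsj] add [xctc,dpkb,rjhys] -> 10 lines: wuddx chmx nxmem fdlsj xctc dpkb rjhys wxaoa rcc lkqii
Hunk 2: at line 3 remove [xctc] add [rrt,itql,ybomj] -> 12 lines: wuddx chmx nxmem fdlsj rrt itql ybomj dpkb rjhys wxaoa rcc lkqii
Hunk 3: at line 3 remove [rrt,itql] add [butt,vlgx] -> 12 lines: wuddx chmx nxmem fdlsj butt vlgx ybomj dpkb rjhys wxaoa rcc lkqii
Hunk 4: at line 1 remove [chmx,nxmem] add [kzbdr] -> 11 lines: wuddx kzbdr fdlsj butt vlgx ybomj dpkb rjhys wxaoa rcc lkqii
Hunk 5: at line 3 remove [butt,vlgx,ybomj] add [zqbb] -> 9 lines: wuddx kzbdr fdlsj zqbb dpkb rjhys wxaoa rcc lkqii
Hunk 6: at line 3 remove [dpkb] add [vjw,jwpl] -> 10 lines: wuddx kzbdr fdlsj zqbb vjw jwpl rjhys wxaoa rcc lkqii
Final line 1: wuddx

Answer: wuddx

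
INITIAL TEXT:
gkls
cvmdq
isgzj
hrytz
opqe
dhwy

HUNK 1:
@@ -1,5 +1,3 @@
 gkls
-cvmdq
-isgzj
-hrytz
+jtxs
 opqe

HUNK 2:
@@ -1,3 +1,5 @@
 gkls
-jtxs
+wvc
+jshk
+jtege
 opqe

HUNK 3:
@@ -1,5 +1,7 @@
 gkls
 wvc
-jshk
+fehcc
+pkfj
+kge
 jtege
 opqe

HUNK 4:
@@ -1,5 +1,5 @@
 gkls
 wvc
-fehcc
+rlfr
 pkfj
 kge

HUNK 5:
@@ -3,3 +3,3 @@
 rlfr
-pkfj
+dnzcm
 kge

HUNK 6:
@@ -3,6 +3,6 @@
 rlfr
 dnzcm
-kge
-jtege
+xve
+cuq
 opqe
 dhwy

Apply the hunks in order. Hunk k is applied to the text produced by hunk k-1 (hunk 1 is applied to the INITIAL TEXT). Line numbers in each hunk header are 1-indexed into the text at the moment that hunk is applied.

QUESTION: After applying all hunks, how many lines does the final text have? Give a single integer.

Hunk 1: at line 1 remove [cvmdq,isgzj,hrytz] add [jtxs] -> 4 lines: gkls jtxs opqe dhwy
Hunk 2: at line 1 remove [jtxs] add [wvc,jshk,jtege] -> 6 lines: gkls wvc jshk jtege opqe dhwy
Hunk 3: at line 1 remove [jshk] add [fehcc,pkfj,kge] -> 8 lines: gkls wvc fehcc pkfj kge jtege opqe dhwy
Hunk 4: at line 1 remove [fehcc] add [rlfr] -> 8 lines: gkls wvc rlfr pkfj kge jtege opqe dhwy
Hunk 5: at line 3 remove [pkfj] add [dnzcm] -> 8 lines: gkls wvc rlfr dnzcm kge jtege opqe dhwy
Hunk 6: at line 3 remove [kge,jtege] add [xve,cuq] -> 8 lines: gkls wvc rlfr dnzcm xve cuq opqe dhwy
Final line count: 8

Answer: 8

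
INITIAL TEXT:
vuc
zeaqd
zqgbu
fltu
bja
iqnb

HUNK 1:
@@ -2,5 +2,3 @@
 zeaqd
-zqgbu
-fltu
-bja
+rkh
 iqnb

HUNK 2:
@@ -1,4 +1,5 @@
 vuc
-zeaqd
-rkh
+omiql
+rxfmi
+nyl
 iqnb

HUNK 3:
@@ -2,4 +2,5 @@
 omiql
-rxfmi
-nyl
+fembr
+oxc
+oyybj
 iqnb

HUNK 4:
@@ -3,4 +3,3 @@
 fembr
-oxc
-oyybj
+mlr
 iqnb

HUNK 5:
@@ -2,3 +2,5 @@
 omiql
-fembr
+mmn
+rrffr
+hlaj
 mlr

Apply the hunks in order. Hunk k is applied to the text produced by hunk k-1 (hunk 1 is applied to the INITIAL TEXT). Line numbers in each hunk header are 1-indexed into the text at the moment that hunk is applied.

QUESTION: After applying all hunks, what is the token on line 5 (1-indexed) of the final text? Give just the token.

Answer: hlaj

Derivation:
Hunk 1: at line 2 remove [zqgbu,fltu,bja] add [rkh] -> 4 lines: vuc zeaqd rkh iqnb
Hunk 2: at line 1 remove [zeaqd,rkh] add [omiql,rxfmi,nyl] -> 5 lines: vuc omiql rxfmi nyl iqnb
Hunk 3: at line 2 remove [rxfmi,nyl] add [fembr,oxc,oyybj] -> 6 lines: vuc omiql fembr oxc oyybj iqnb
Hunk 4: at line 3 remove [oxc,oyybj] add [mlr] -> 5 lines: vuc omiql fembr mlr iqnb
Hunk 5: at line 2 remove [fembr] add [mmn,rrffr,hlaj] -> 7 lines: vuc omiql mmn rrffr hlaj mlr iqnb
Final line 5: hlaj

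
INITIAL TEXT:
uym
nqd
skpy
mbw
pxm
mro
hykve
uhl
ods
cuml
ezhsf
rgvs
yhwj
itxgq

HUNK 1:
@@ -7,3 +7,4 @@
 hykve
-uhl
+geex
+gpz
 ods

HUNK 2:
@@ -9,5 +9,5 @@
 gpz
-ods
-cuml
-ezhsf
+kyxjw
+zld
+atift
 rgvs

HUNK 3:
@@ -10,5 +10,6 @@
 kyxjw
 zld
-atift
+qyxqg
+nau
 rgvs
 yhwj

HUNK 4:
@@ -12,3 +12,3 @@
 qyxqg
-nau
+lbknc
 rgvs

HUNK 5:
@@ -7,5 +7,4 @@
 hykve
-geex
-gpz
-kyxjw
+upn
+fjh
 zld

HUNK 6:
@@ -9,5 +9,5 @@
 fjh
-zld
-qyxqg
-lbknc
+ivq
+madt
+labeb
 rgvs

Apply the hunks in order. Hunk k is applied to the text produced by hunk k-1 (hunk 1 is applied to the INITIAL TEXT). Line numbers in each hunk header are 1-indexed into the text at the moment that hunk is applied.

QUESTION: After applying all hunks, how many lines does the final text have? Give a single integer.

Hunk 1: at line 7 remove [uhl] add [geex,gpz] -> 15 lines: uym nqd skpy mbw pxm mro hykve geex gpz ods cuml ezhsf rgvs yhwj itxgq
Hunk 2: at line 9 remove [ods,cuml,ezhsf] add [kyxjw,zld,atift] -> 15 lines: uym nqd skpy mbw pxm mro hykve geex gpz kyxjw zld atift rgvs yhwj itxgq
Hunk 3: at line 10 remove [atift] add [qyxqg,nau] -> 16 lines: uym nqd skpy mbw pxm mro hykve geex gpz kyxjw zld qyxqg nau rgvs yhwj itxgq
Hunk 4: at line 12 remove [nau] add [lbknc] -> 16 lines: uym nqd skpy mbw pxm mro hykve geex gpz kyxjw zld qyxqg lbknc rgvs yhwj itxgq
Hunk 5: at line 7 remove [geex,gpz,kyxjw] add [upn,fjh] -> 15 lines: uym nqd skpy mbw pxm mro hykve upn fjh zld qyxqg lbknc rgvs yhwj itxgq
Hunk 6: at line 9 remove [zld,qyxqg,lbknc] add [ivq,madt,labeb] -> 15 lines: uym nqd skpy mbw pxm mro hykve upn fjh ivq madt labeb rgvs yhwj itxgq
Final line count: 15

Answer: 15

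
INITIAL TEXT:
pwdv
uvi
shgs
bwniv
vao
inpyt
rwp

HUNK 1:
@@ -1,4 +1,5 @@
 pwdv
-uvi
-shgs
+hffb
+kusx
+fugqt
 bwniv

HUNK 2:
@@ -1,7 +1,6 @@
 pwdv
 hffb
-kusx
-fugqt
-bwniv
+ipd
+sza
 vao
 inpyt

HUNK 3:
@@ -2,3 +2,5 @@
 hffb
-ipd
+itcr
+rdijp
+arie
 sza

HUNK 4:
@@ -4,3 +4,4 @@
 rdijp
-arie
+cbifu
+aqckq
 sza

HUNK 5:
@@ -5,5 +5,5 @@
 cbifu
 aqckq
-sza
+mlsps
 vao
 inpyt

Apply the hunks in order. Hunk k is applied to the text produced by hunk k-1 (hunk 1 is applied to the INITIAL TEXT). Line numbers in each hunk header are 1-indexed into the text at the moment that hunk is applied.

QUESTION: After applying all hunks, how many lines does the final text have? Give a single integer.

Hunk 1: at line 1 remove [uvi,shgs] add [hffb,kusx,fugqt] -> 8 lines: pwdv hffb kusx fugqt bwniv vao inpyt rwp
Hunk 2: at line 1 remove [kusx,fugqt,bwniv] add [ipd,sza] -> 7 lines: pwdv hffb ipd sza vao inpyt rwp
Hunk 3: at line 2 remove [ipd] add [itcr,rdijp,arie] -> 9 lines: pwdv hffb itcr rdijp arie sza vao inpyt rwp
Hunk 4: at line 4 remove [arie] add [cbifu,aqckq] -> 10 lines: pwdv hffb itcr rdijp cbifu aqckq sza vao inpyt rwp
Hunk 5: at line 5 remove [sza] add [mlsps] -> 10 lines: pwdv hffb itcr rdijp cbifu aqckq mlsps vao inpyt rwp
Final line count: 10

Answer: 10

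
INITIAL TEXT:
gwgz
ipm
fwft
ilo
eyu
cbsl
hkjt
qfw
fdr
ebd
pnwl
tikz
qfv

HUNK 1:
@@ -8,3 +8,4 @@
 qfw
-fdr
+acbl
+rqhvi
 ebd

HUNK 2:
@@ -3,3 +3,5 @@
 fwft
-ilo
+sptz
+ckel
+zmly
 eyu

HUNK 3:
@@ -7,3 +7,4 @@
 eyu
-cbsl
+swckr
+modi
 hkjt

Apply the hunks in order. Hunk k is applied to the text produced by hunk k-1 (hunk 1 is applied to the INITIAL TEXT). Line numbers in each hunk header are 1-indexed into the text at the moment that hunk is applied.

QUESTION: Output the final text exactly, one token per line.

Answer: gwgz
ipm
fwft
sptz
ckel
zmly
eyu
swckr
modi
hkjt
qfw
acbl
rqhvi
ebd
pnwl
tikz
qfv

Derivation:
Hunk 1: at line 8 remove [fdr] add [acbl,rqhvi] -> 14 lines: gwgz ipm fwft ilo eyu cbsl hkjt qfw acbl rqhvi ebd pnwl tikz qfv
Hunk 2: at line 3 remove [ilo] add [sptz,ckel,zmly] -> 16 lines: gwgz ipm fwft sptz ckel zmly eyu cbsl hkjt qfw acbl rqhvi ebd pnwl tikz qfv
Hunk 3: at line 7 remove [cbsl] add [swckr,modi] -> 17 lines: gwgz ipm fwft sptz ckel zmly eyu swckr modi hkjt qfw acbl rqhvi ebd pnwl tikz qfv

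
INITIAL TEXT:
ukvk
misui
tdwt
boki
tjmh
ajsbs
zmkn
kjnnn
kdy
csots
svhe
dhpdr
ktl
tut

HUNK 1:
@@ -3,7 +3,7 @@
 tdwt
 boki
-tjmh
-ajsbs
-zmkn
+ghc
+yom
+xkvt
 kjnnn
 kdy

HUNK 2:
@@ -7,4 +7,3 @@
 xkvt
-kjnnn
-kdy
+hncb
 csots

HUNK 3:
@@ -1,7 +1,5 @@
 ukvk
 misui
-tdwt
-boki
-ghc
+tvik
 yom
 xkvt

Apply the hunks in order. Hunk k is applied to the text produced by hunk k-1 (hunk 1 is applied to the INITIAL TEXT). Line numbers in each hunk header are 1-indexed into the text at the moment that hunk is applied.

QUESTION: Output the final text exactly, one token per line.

Answer: ukvk
misui
tvik
yom
xkvt
hncb
csots
svhe
dhpdr
ktl
tut

Derivation:
Hunk 1: at line 3 remove [tjmh,ajsbs,zmkn] add [ghc,yom,xkvt] -> 14 lines: ukvk misui tdwt boki ghc yom xkvt kjnnn kdy csots svhe dhpdr ktl tut
Hunk 2: at line 7 remove [kjnnn,kdy] add [hncb] -> 13 lines: ukvk misui tdwt boki ghc yom xkvt hncb csots svhe dhpdr ktl tut
Hunk 3: at line 1 remove [tdwt,boki,ghc] add [tvik] -> 11 lines: ukvk misui tvik yom xkvt hncb csots svhe dhpdr ktl tut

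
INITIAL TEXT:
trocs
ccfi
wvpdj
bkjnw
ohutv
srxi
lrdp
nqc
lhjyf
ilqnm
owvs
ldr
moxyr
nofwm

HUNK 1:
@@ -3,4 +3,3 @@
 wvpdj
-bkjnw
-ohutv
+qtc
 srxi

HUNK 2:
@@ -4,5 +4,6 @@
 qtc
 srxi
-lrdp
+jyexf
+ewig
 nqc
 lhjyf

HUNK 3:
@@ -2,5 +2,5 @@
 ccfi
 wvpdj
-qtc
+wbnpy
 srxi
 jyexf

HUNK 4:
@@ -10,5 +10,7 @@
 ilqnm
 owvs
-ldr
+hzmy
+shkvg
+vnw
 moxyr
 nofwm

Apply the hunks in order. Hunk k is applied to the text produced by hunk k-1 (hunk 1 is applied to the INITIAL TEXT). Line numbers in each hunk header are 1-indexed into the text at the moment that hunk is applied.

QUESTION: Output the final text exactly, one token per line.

Answer: trocs
ccfi
wvpdj
wbnpy
srxi
jyexf
ewig
nqc
lhjyf
ilqnm
owvs
hzmy
shkvg
vnw
moxyr
nofwm

Derivation:
Hunk 1: at line 3 remove [bkjnw,ohutv] add [qtc] -> 13 lines: trocs ccfi wvpdj qtc srxi lrdp nqc lhjyf ilqnm owvs ldr moxyr nofwm
Hunk 2: at line 4 remove [lrdp] add [jyexf,ewig] -> 14 lines: trocs ccfi wvpdj qtc srxi jyexf ewig nqc lhjyf ilqnm owvs ldr moxyr nofwm
Hunk 3: at line 2 remove [qtc] add [wbnpy] -> 14 lines: trocs ccfi wvpdj wbnpy srxi jyexf ewig nqc lhjyf ilqnm owvs ldr moxyr nofwm
Hunk 4: at line 10 remove [ldr] add [hzmy,shkvg,vnw] -> 16 lines: trocs ccfi wvpdj wbnpy srxi jyexf ewig nqc lhjyf ilqnm owvs hzmy shkvg vnw moxyr nofwm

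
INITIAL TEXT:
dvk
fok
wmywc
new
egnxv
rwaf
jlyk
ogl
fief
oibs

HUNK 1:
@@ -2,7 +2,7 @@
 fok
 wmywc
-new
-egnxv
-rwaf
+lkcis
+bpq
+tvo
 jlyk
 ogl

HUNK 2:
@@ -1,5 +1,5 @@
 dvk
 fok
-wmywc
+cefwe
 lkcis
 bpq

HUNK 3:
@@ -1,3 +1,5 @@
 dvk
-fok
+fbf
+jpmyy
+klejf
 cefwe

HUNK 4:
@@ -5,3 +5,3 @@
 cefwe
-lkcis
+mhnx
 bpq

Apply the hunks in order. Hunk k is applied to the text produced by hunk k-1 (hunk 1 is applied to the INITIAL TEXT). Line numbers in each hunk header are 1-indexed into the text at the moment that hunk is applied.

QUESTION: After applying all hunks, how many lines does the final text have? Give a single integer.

Hunk 1: at line 2 remove [new,egnxv,rwaf] add [lkcis,bpq,tvo] -> 10 lines: dvk fok wmywc lkcis bpq tvo jlyk ogl fief oibs
Hunk 2: at line 1 remove [wmywc] add [cefwe] -> 10 lines: dvk fok cefwe lkcis bpq tvo jlyk ogl fief oibs
Hunk 3: at line 1 remove [fok] add [fbf,jpmyy,klejf] -> 12 lines: dvk fbf jpmyy klejf cefwe lkcis bpq tvo jlyk ogl fief oibs
Hunk 4: at line 5 remove [lkcis] add [mhnx] -> 12 lines: dvk fbf jpmyy klejf cefwe mhnx bpq tvo jlyk ogl fief oibs
Final line count: 12

Answer: 12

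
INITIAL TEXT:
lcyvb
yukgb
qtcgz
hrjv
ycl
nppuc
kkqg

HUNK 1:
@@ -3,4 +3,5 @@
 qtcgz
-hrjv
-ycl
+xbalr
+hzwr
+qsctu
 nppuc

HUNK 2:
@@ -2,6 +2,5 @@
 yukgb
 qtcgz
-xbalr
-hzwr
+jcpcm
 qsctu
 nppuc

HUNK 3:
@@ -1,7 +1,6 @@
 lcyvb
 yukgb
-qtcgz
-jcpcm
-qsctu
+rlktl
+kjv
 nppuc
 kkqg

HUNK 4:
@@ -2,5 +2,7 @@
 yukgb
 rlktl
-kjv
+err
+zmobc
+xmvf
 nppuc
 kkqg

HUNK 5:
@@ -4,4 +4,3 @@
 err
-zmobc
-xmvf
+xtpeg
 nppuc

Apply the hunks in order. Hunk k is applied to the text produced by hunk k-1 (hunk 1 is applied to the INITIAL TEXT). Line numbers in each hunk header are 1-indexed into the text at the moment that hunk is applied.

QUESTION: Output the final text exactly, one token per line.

Answer: lcyvb
yukgb
rlktl
err
xtpeg
nppuc
kkqg

Derivation:
Hunk 1: at line 3 remove [hrjv,ycl] add [xbalr,hzwr,qsctu] -> 8 lines: lcyvb yukgb qtcgz xbalr hzwr qsctu nppuc kkqg
Hunk 2: at line 2 remove [xbalr,hzwr] add [jcpcm] -> 7 lines: lcyvb yukgb qtcgz jcpcm qsctu nppuc kkqg
Hunk 3: at line 1 remove [qtcgz,jcpcm,qsctu] add [rlktl,kjv] -> 6 lines: lcyvb yukgb rlktl kjv nppuc kkqg
Hunk 4: at line 2 remove [kjv] add [err,zmobc,xmvf] -> 8 lines: lcyvb yukgb rlktl err zmobc xmvf nppuc kkqg
Hunk 5: at line 4 remove [zmobc,xmvf] add [xtpeg] -> 7 lines: lcyvb yukgb rlktl err xtpeg nppuc kkqg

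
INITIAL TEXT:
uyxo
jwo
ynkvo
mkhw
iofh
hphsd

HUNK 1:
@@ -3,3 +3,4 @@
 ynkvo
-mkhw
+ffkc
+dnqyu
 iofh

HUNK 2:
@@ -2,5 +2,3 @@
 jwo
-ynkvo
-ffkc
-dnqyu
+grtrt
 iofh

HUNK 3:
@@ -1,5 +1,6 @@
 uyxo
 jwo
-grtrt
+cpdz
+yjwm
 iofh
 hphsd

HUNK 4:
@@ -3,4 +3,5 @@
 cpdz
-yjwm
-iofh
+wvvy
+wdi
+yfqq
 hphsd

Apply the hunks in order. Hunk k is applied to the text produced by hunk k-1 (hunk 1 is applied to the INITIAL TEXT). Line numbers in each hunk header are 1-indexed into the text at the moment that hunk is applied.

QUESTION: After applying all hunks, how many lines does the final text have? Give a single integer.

Answer: 7

Derivation:
Hunk 1: at line 3 remove [mkhw] add [ffkc,dnqyu] -> 7 lines: uyxo jwo ynkvo ffkc dnqyu iofh hphsd
Hunk 2: at line 2 remove [ynkvo,ffkc,dnqyu] add [grtrt] -> 5 lines: uyxo jwo grtrt iofh hphsd
Hunk 3: at line 1 remove [grtrt] add [cpdz,yjwm] -> 6 lines: uyxo jwo cpdz yjwm iofh hphsd
Hunk 4: at line 3 remove [yjwm,iofh] add [wvvy,wdi,yfqq] -> 7 lines: uyxo jwo cpdz wvvy wdi yfqq hphsd
Final line count: 7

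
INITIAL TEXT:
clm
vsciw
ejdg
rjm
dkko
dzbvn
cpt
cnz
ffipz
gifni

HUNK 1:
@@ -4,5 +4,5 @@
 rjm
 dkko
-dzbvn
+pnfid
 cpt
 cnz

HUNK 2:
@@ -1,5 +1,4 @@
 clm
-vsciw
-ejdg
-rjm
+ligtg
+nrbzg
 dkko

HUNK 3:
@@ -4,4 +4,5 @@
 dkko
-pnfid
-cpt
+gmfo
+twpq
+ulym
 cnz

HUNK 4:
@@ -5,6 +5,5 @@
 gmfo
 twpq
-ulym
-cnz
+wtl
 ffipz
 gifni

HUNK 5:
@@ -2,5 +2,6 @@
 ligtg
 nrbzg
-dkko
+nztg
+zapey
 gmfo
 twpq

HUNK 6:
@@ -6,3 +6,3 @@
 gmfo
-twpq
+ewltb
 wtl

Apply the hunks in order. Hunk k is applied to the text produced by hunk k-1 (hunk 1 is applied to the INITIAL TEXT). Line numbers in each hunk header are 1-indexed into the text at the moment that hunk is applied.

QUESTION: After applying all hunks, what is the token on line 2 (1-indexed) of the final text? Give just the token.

Hunk 1: at line 4 remove [dzbvn] add [pnfid] -> 10 lines: clm vsciw ejdg rjm dkko pnfid cpt cnz ffipz gifni
Hunk 2: at line 1 remove [vsciw,ejdg,rjm] add [ligtg,nrbzg] -> 9 lines: clm ligtg nrbzg dkko pnfid cpt cnz ffipz gifni
Hunk 3: at line 4 remove [pnfid,cpt] add [gmfo,twpq,ulym] -> 10 lines: clm ligtg nrbzg dkko gmfo twpq ulym cnz ffipz gifni
Hunk 4: at line 5 remove [ulym,cnz] add [wtl] -> 9 lines: clm ligtg nrbzg dkko gmfo twpq wtl ffipz gifni
Hunk 5: at line 2 remove [dkko] add [nztg,zapey] -> 10 lines: clm ligtg nrbzg nztg zapey gmfo twpq wtl ffipz gifni
Hunk 6: at line 6 remove [twpq] add [ewltb] -> 10 lines: clm ligtg nrbzg nztg zapey gmfo ewltb wtl ffipz gifni
Final line 2: ligtg

Answer: ligtg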